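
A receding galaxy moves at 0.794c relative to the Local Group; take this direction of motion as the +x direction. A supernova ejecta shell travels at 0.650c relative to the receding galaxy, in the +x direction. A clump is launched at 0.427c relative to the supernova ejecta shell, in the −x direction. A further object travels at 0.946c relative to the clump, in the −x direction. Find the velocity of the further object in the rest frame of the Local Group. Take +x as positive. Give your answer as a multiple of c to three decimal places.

Apply u = (u' + v)/(1 + u'v/c²) successively, working outward toward the Local Group.
Start: velocity of the receding galaxy relative to the Local Group = 0.7940c.
Compose with the supernova ejecta shell (u' = 0.650 in the receding galaxy frame): u_1 = (0.650 + 0.794) / (1 + 0.650·0.794) = 1.4440/1.5161 = 0.9524.
Compose with the clump (u' = -0.427 in the supernova ejecta shell frame): u_2 = (-0.427 + 0.952) / (1 + (-0.427)·0.952) = 0.5254/0.5933 = 0.8856.
Compose with the further object (u' = -0.946 in the clump frame): u_3 = (-0.946 + 0.886) / (1 + (-0.946)·0.886) = -0.0604/0.1622 = -0.3723.

-0.372c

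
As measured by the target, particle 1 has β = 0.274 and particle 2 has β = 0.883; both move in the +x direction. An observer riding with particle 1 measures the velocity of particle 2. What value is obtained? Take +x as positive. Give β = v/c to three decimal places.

β = +0.803

β_A = 0.274, β_B = 0.883.
Transform to A's frame with the inverse velocity-addition law: u' = (u − v)/(1 − uv/c²), taking u = β_B and v = β_A.
u' = (0.883 − 0.274) / (1 − (0.274)(0.883)) = 0.6090/0.7581 = 0.8034.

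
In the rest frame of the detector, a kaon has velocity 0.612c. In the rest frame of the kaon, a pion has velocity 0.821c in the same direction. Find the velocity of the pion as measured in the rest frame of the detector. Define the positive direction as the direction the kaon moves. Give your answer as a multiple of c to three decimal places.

With v = 0.612 and u' = 0.821 (in units of c),
u = (u' + v)/(1 + u'v/c²):
u = (0.821 + 0.612) / (1 + 0.821·0.612) = 1.4330/1.5025 = 0.9538
(Galilean addition would give +1.433c, exceeding c.)

0.954c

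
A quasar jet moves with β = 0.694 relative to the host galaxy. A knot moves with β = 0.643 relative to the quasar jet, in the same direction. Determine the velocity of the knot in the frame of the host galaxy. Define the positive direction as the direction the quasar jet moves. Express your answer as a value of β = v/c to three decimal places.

β = 0.924

With v = 0.694 and u' = 0.643 (in units of c),
u = (u' + v)/(1 + u'v/c²):
u = (0.643 + 0.694) / (1 + 0.643·0.694) = 1.3370/1.4462 = 0.9245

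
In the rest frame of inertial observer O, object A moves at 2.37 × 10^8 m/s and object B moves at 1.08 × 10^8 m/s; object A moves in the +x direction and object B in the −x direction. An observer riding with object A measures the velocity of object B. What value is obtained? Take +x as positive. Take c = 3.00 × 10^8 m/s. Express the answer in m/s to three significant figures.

-2.69 × 10^8 m/s

β_A = 0.790, β_B = -0.360 (dividing each by c = 3.00 × 10^8 m/s).
Transform to A's frame with the inverse velocity-addition law: u' = (u − v)/(1 − uv/c²), taking u = β_B and v = β_A.
u' = (-0.360 − 0.790) / (1 − (0.790)(-0.360)) = -1.1500/1.2844 = -0.8954.
u' = -0.8954 × 3.00 × 10^8 m/s.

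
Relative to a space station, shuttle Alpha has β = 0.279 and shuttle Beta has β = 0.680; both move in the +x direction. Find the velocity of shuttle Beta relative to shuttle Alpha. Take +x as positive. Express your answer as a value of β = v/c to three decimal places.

β_A = 0.279, β_B = 0.680.
Transform to A's frame with the inverse velocity-addition law: u' = (u − v)/(1 − uv/c²), taking u = β_B and v = β_A.
u' = (0.680 − 0.279) / (1 − (0.279)(0.680)) = 0.4010/0.8103 = 0.4949.

β = +0.495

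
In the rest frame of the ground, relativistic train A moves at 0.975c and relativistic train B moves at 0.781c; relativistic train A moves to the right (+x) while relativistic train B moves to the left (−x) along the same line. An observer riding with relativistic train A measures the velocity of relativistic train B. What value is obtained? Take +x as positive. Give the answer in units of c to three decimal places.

-0.997c

β_A = 0.975, β_B = -0.781.
Transform to A's frame with the inverse velocity-addition law: u' = (u − v)/(1 − uv/c²), taking u = β_B and v = β_A.
u' = (-0.781 − 0.975) / (1 − (0.975)(-0.781)) = -1.7560/1.7615 = -0.9969.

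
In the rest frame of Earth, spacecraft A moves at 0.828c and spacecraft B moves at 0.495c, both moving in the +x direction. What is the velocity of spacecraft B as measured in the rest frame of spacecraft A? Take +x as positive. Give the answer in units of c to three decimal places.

β_A = 0.828, β_B = 0.495.
Transform to A's frame with the inverse velocity-addition law: u' = (u − v)/(1 − uv/c²), taking u = β_B and v = β_A.
u' = (0.495 − 0.828) / (1 − (0.828)(0.495)) = -0.3330/0.5901 = -0.5643.

-0.564c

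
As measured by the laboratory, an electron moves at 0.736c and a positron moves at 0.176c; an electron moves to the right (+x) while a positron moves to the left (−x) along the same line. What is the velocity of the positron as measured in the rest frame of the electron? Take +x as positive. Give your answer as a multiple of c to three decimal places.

-0.807c

β_A = 0.736, β_B = -0.176.
Transform to A's frame with the inverse velocity-addition law: u' = (u − v)/(1 − uv/c²), taking u = β_B and v = β_A.
u' = (-0.176 − 0.736) / (1 − (0.736)(-0.176)) = -0.9120/1.1295 = -0.8074.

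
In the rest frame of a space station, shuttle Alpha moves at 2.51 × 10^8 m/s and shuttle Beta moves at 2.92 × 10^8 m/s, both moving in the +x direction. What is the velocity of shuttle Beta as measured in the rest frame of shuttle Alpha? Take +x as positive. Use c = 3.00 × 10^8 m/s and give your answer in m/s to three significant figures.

+2.21 × 10^8 m/s

β_A = 0.837, β_B = 0.973 (dividing each by c = 3.00 × 10^8 m/s).
Transform to A's frame with the inverse velocity-addition law: u' = (u − v)/(1 − uv/c²), taking u = β_B and v = β_A.
u' = (0.973 − 0.837) / (1 − (0.837)(0.973)) = 0.1367/0.1856 = 0.7362.
u' = 0.7362 × 3.00 × 10^8 m/s.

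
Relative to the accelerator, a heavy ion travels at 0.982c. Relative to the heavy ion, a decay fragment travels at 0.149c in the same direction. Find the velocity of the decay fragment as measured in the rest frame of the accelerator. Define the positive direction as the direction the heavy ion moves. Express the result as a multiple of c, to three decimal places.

With v = 0.982 and u' = 0.149 (in units of c),
u = (u' + v)/(1 + u'v/c²):
u = (0.149 + 0.982) / (1 + 0.149·0.982) = 1.1310/1.1463 = 0.9866
(Galilean addition would give +1.131c, exceeding c.)

0.987c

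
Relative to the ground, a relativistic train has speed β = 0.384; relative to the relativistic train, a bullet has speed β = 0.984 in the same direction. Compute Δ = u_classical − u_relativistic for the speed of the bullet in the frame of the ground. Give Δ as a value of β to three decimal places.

Δ = 0.375

Galilean: u_cl = 0.984 + 0.384 = 1.3680.
Relativistic: u_rel = (0.984 + 0.384) / (1 + 0.984·0.384) = 1.3680/1.3779 = 0.9928.
Δ = 1.3680 − 0.9928 = 0.3752.
(The classical prediction exceeds c; the relativistic result does not.)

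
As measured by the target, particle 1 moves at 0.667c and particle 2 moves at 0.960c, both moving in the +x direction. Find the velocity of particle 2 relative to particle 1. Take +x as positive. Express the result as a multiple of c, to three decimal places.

β_A = 0.667, β_B = 0.960.
Transform to A's frame with the inverse velocity-addition law: u' = (u − v)/(1 − uv/c²), taking u = β_B and v = β_A.
u' = (0.960 − 0.667) / (1 − (0.667)(0.960)) = 0.2930/0.3597 = 0.8146.

+0.815c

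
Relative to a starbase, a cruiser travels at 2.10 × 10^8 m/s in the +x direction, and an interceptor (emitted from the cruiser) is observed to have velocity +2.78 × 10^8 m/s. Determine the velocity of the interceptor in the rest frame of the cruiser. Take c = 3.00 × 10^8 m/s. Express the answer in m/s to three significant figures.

v = 0.700c, u = 0.927c.
Invert the composition law: u' = (u − v)/(1 − uv/c²).
u' = (0.927 − 0.700) / (1 − (0.927)(0.700)) = 0.2267/0.3513 = 0.6452.
u' = 0.6452 × 3.00 × 10^8 m/s.

+1.94 × 10^8 m/s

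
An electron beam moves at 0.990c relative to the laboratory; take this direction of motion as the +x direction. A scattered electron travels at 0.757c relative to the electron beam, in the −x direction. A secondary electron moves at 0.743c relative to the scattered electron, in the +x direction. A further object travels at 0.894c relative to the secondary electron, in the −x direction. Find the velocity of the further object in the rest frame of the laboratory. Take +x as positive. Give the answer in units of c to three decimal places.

Apply u = (u' + v)/(1 + u'v/c²) successively, working outward toward the laboratory.
Start: velocity of the electron beam relative to the laboratory = 0.9900c.
Compose with the scattered electron (u' = -0.757 in the electron beam frame): u_1 = (-0.757 + 0.990) / (1 + (-0.757)·0.990) = 0.2330/0.2506 = 0.9299.
Compose with the secondary electron (u' = 0.743 in the scattered electron frame): u_2 = (0.743 + 0.930) / (1 + 0.743·0.930) = 1.6729/1.6909 = 0.9893.
Compose with the further object (u' = -0.894 in the secondary electron frame): u_3 = (-0.894 + 0.989) / (1 + (-0.894)·0.989) = 0.0953/0.1155 = 0.8253.

+0.825c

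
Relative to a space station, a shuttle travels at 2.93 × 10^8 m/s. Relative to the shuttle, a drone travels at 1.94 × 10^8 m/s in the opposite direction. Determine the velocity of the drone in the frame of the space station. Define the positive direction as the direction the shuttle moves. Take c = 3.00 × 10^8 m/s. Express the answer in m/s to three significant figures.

+2.69 × 10^8 m/s

In units of c (dividing by 3.00 × 10^8 m/s): v = 0.977, u' = -0.647.
u = (u' + v)/(1 + u'v/c²):
u = (-0.647 + 0.977) / (1 + (-0.647)·0.977) = 0.3300/0.3684 = 0.8957
Converting back: u = 0.8957 × 3.00 × 10^8 m/s.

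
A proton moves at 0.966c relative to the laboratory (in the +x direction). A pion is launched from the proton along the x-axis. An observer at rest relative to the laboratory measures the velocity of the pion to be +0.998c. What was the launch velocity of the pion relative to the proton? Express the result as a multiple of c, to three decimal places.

+0.891c

Invert the composition law: u' = (u − v)/(1 − uv/c²).
u' = (0.998 − 0.966) / (1 − (0.998)(0.966)) = 0.0320/0.0359 = 0.8906.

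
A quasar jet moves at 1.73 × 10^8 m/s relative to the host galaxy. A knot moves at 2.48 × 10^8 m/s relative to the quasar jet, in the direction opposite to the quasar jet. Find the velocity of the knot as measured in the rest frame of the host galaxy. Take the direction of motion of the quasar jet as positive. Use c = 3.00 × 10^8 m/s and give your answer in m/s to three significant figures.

-1.43 × 10^8 m/s

In units of c (dividing by 3.00 × 10^8 m/s): v = 0.577, u' = -0.827.
u = (u' + v)/(1 + u'v/c²):
u = (-0.827 + 0.577) / (1 + (-0.827)·0.577) = -0.2500/0.5233 = -0.4777
(Galilean addition would give -0.250c.)
Converting back: u = -0.4777 × 3.00 × 10^8 m/s.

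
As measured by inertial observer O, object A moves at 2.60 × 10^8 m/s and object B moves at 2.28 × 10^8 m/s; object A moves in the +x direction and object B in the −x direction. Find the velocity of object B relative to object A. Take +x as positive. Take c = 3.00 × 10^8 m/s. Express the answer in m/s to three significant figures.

-2.94 × 10^8 m/s

β_A = 0.867, β_B = -0.760 (dividing each by c = 3.00 × 10^8 m/s).
Transform to A's frame with the inverse velocity-addition law: u' = (u − v)/(1 − uv/c²), taking u = β_B and v = β_A.
u' = (-0.760 − 0.867) / (1 − (0.867)(-0.760)) = -1.6267/1.6587 = -0.9807.
u' = -0.9807 × 3.00 × 10^8 m/s.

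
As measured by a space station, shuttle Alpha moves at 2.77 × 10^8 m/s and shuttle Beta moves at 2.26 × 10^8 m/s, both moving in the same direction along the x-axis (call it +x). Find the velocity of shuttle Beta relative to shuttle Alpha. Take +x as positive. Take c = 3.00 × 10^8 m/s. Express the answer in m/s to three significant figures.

-1.68 × 10^8 m/s

β_A = 0.923, β_B = 0.753 (dividing each by c = 3.00 × 10^8 m/s).
Transform to A's frame with the inverse velocity-addition law: u' = (u − v)/(1 − uv/c²), taking u = β_B and v = β_A.
u' = (0.753 − 0.923) / (1 − (0.923)(0.753)) = -0.1700/0.3044 = -0.5584.
u' = -0.5584 × 3.00 × 10^8 m/s.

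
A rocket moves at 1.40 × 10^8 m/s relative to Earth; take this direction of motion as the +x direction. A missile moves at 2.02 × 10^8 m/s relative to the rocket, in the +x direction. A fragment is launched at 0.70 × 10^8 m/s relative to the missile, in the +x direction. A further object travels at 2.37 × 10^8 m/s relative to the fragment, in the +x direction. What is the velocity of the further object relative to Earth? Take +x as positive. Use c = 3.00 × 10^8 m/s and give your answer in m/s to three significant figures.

2.97 × 10^8 m/s

Apply u = (u' + v)/(1 + u'v/c²) successively, working outward toward Earth.
(Dividing each given speed by c = 3.00 × 10^8 m/s to work in units of c.)
Start: velocity of the rocket relative to Earth = 0.4667c.
Compose with the missile (u' = 0.673 in the rocket frame): u_1 = (0.673 + 0.467) / (1 + 0.673·0.467) = 1.1400/1.3142 = 0.8674.
Compose with the fragment (u' = 0.233 in the missile frame): u_2 = (0.233 + 0.867) / (1 + 0.233·0.867) = 1.1008/1.2024 = 0.9155.
Compose with the further object (u' = 0.790 in the fragment frame): u_3 = (0.790 + 0.915) / (1 + 0.790·0.915) = 1.7055/1.7232 = 0.9897.
So u = 0.9897 × 3.00 × 10^8 m/s.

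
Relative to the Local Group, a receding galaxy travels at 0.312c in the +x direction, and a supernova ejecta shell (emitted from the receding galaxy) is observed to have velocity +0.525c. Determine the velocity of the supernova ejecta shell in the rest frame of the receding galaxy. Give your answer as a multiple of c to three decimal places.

Invert the composition law: u' = (u − v)/(1 − uv/c²).
u' = (0.525 − 0.312) / (1 − (0.525)(0.312)) = 0.2130/0.8362 = 0.2547.

+0.255c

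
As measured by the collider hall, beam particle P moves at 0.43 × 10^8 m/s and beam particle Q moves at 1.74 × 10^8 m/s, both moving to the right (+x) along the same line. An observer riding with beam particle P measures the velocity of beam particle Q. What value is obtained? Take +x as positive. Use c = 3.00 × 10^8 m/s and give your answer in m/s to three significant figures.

β_A = 0.143, β_B = 0.580 (dividing each by c = 3.00 × 10^8 m/s).
Transform to A's frame with the inverse velocity-addition law: u' = (u − v)/(1 − uv/c²), taking u = β_B and v = β_A.
u' = (0.580 − 0.143) / (1 − (0.143)(0.580)) = 0.4367/0.9169 = 0.4763.
u' = 0.4763 × 3.00 × 10^8 m/s.

+1.43 × 10^8 m/s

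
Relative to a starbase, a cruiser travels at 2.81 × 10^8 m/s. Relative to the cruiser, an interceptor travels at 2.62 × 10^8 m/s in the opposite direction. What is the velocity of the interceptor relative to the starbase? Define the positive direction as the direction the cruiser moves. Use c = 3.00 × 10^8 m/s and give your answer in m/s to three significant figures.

In units of c (dividing by 3.00 × 10^8 m/s): v = 0.937, u' = -0.873.
u = (u' + v)/(1 + u'v/c²):
u = (-0.873 + 0.937) / (1 + (-0.873)·0.937) = 0.0633/0.1820 = 0.3480
Converting back: u = 0.3480 × 3.00 × 10^8 m/s.

+1.04 × 10^8 m/s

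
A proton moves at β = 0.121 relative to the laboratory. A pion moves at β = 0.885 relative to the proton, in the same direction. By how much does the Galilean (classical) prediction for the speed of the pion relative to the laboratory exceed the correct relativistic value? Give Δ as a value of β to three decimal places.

Galilean: u_cl = 0.885 + 0.121 = 1.0060.
Relativistic: u_rel = (0.885 + 0.121) / (1 + 0.885·0.121) = 1.0060/1.1071 = 0.9087.
Δ = 1.0060 − 0.9087 = 0.0973.
(The classical prediction exceeds c; the relativistic result does not.)

Δ = 0.097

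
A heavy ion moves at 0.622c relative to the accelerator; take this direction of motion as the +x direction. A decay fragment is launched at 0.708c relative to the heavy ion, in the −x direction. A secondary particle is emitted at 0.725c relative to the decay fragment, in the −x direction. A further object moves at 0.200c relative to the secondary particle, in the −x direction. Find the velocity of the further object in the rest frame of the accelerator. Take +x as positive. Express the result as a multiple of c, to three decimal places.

-0.855c

Apply u = (u' + v)/(1 + u'v/c²) successively, working outward toward the accelerator.
Start: velocity of the heavy ion relative to the accelerator = 0.6220c.
Compose with the decay fragment (u' = -0.708 in the heavy ion frame): u_1 = (-0.708 + 0.622) / (1 + (-0.708)·0.622) = -0.0860/0.5596 = -0.1537.
Compose with the secondary particle (u' = -0.725 in the decay fragment frame): u_2 = (-0.725 + (-0.154)) / (1 + (-0.725)·(-0.154)) = -0.8787/1.1114 = -0.7906.
Compose with the further object (u' = -0.200 in the secondary particle frame): u_3 = (-0.200 + (-0.791)) / (1 + (-0.200)·(-0.791)) = -0.9906/1.1581 = -0.8553.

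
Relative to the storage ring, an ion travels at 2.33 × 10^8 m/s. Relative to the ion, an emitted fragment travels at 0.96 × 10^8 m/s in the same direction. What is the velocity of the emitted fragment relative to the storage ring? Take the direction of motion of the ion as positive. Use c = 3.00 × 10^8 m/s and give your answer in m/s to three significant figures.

In units of c (dividing by 3.00 × 10^8 m/s): v = 0.777, u' = 0.320.
u = (u' + v)/(1 + u'v/c²):
u = (0.320 + 0.777) / (1 + 0.320·0.777) = 1.0967/1.2485 = 0.8784
Converting back: u = 0.8784 × 3.00 × 10^8 m/s.

2.64 × 10^8 m/s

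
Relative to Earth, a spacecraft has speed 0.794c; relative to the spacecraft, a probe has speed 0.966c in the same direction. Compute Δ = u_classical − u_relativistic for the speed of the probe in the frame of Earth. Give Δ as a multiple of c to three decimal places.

Galilean: u_cl = 0.966 + 0.794 = 1.7600.
Relativistic: u_rel = (0.966 + 0.794) / (1 + 0.966·0.794) = 1.7600/1.7670 = 0.9960.
Δ = 1.7600 − 0.9960 = 0.7640.
(The classical prediction exceeds c; the relativistic result does not.)

Δ = 0.764c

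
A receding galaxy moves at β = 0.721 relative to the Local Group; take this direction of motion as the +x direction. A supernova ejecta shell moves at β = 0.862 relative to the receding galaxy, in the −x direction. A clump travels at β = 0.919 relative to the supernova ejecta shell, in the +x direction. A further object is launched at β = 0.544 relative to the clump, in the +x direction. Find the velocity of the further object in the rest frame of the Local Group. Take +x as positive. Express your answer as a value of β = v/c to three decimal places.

β = +0.947

Apply u = (u' + v)/(1 + u'v/c²) successively, working outward toward the Local Group.
Start: velocity of the receding galaxy relative to the Local Group = 0.7210c.
Compose with the supernova ejecta shell (u' = -0.862 in the receding galaxy frame): u_1 = (-0.862 + 0.721) / (1 + (-0.862)·0.721) = -0.1410/0.3785 = -0.3725.
Compose with the clump (u' = 0.919 in the supernova ejecta shell frame): u_2 = (0.919 + (-0.373)) / (1 + 0.919·(-0.373)) = 0.5465/0.6576 = 0.8310.
Compose with the further object (u' = 0.544 in the clump frame): u_3 = (0.544 + 0.831) / (1 + 0.544·0.831) = 1.3750/1.4520 = 0.9469.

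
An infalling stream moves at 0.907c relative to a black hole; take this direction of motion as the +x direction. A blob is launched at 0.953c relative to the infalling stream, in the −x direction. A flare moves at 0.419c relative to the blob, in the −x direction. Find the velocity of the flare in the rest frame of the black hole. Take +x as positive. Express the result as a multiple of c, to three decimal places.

-0.664c

Apply u = (u' + v)/(1 + u'v/c²) successively, working outward toward the black hole.
Start: velocity of the infalling stream relative to the black hole = 0.9070c.
Compose with the blob (u' = -0.953 in the infalling stream frame): u_1 = (-0.953 + 0.907) / (1 + (-0.953)·0.907) = -0.0460/0.1356 = -0.3392.
Compose with the flare (u' = -0.419 in the blob frame): u_2 = (-0.419 + (-0.339)) / (1 + (-0.419)·(-0.339)) = -0.7582/1.1421 = -0.6638.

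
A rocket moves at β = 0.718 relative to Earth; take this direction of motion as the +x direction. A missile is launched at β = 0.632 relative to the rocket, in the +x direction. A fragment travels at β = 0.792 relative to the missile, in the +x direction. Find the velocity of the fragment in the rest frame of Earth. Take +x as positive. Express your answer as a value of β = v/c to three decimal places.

Apply u = (u' + v)/(1 + u'v/c²) successively, working outward toward Earth.
Start: velocity of the rocket relative to Earth = 0.7180c.
Compose with the missile (u' = 0.632 in the rocket frame): u_1 = (0.632 + 0.718) / (1 + 0.632·0.718) = 1.3500/1.4538 = 0.9286.
Compose with the fragment (u' = 0.792 in the missile frame): u_2 = (0.792 + 0.929) / (1 + 0.792·0.929) = 1.7206/1.7355 = 0.9914.

β = 0.991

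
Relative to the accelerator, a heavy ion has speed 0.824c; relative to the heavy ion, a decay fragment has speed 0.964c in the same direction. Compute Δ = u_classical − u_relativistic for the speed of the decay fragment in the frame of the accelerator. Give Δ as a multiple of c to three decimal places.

Galilean: u_cl = 0.964 + 0.824 = 1.7880.
Relativistic: u_rel = (0.964 + 0.824) / (1 + 0.964·0.824) = 1.7880/1.7943 = 0.9965.
Δ = 1.7880 − 0.9965 = 0.7915.
(The classical prediction exceeds c; the relativistic result does not.)

Δ = 0.792c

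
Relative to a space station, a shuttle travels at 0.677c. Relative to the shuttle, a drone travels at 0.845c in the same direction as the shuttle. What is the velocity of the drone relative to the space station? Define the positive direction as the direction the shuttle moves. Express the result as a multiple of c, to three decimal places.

0.968c

With v = 0.677 and u' = 0.845 (in units of c),
u = (u' + v)/(1 + u'v/c²):
u = (0.845 + 0.677) / (1 + 0.845·0.677) = 1.5220/1.5721 = 0.9682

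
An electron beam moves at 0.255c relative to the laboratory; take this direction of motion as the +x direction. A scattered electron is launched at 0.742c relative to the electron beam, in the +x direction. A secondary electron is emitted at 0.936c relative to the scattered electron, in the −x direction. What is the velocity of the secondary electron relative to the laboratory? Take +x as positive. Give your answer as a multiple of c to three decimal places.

Apply u = (u' + v)/(1 + u'v/c²) successively, working outward toward the laboratory.
Start: velocity of the electron beam relative to the laboratory = 0.2550c.
Compose with the scattered electron (u' = 0.742 in the electron beam frame): u_1 = (0.742 + 0.255) / (1 + 0.742·0.255) = 0.9970/1.1892 = 0.8384.
Compose with the secondary electron (u' = -0.936 in the scattered electron frame): u_2 = (-0.936 + 0.838) / (1 + (-0.936)·0.838) = -0.0976/0.2153 = -0.4535.

-0.453c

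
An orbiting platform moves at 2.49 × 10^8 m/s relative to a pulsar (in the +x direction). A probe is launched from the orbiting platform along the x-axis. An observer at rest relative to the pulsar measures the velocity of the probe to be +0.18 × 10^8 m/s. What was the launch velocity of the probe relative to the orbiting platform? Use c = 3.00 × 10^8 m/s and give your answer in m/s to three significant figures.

-2.43 × 10^8 m/s

v = 0.830c, u = 0.060c.
Invert the composition law: u' = (u − v)/(1 − uv/c²).
u' = (0.060 − 0.830) / (1 − (0.060)(0.830)) = -0.7700/0.9502 = -0.8104.
u' = -0.8104 × 3.00 × 10^8 m/s.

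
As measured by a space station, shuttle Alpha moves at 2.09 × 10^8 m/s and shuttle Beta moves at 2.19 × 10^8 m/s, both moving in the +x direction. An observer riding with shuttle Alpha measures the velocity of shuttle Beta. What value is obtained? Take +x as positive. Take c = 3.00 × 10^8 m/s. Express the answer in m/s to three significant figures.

+2.03 × 10^7 m/s

β_A = 0.697, β_B = 0.730 (dividing each by c = 3.00 × 10^8 m/s).
Transform to A's frame with the inverse velocity-addition law: u' = (u − v)/(1 − uv/c²), taking u = β_B and v = β_A.
u' = (0.730 − 0.697) / (1 − (0.697)(0.730)) = 0.0333/0.4914 = 0.0678.
u' = 0.0678 × 3.00 × 10^8 m/s.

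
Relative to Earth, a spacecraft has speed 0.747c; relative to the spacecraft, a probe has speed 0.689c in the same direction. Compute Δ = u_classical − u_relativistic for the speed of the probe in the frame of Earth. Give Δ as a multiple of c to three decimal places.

Galilean: u_cl = 0.689 + 0.747 = 1.4360.
Relativistic: u_rel = (0.689 + 0.747) / (1 + 0.689·0.747) = 1.4360/1.5147 = 0.9481.
Δ = 1.4360 − 0.9481 = 0.4879.
(The classical prediction exceeds c; the relativistic result does not.)

Δ = 0.488c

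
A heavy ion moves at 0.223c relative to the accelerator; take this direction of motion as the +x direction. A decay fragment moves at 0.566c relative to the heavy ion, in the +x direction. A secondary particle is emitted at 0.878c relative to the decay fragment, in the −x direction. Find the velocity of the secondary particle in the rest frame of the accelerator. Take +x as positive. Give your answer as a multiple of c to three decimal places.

-0.461c

Apply u = (u' + v)/(1 + u'v/c²) successively, working outward toward the accelerator.
Start: velocity of the heavy ion relative to the accelerator = 0.2230c.
Compose with the decay fragment (u' = 0.566 in the heavy ion frame): u_1 = (0.566 + 0.223) / (1 + 0.566·0.223) = 0.7890/1.1262 = 0.7006.
Compose with the secondary particle (u' = -0.878 in the decay fragment frame): u_2 = (-0.878 + 0.701) / (1 + (-0.878)·0.701) = -0.1774/0.3849 = -0.4610.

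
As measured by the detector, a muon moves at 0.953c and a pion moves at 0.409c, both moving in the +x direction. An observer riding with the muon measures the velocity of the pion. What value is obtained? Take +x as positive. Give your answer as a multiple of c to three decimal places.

β_A = 0.953, β_B = 0.409.
Transform to A's frame with the inverse velocity-addition law: u' = (u − v)/(1 − uv/c²), taking u = β_B and v = β_A.
u' = (0.409 − 0.953) / (1 − (0.953)(0.409)) = -0.5440/0.6102 = -0.8915.

-0.891c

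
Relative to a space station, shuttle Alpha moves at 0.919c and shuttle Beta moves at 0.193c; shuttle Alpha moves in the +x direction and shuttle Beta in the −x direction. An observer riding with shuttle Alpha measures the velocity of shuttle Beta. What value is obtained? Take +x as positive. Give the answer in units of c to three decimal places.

β_A = 0.919, β_B = -0.193.
Transform to A's frame with the inverse velocity-addition law: u' = (u − v)/(1 − uv/c²), taking u = β_B and v = β_A.
u' = (-0.193 − 0.919) / (1 − (0.919)(-0.193)) = -1.1120/1.1774 = -0.9445.

-0.944c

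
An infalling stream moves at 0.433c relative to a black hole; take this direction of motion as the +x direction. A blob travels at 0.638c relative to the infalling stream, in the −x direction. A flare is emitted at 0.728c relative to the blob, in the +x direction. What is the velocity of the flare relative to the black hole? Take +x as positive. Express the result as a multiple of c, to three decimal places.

Apply u = (u' + v)/(1 + u'v/c²) successively, working outward toward the black hole.
Start: velocity of the infalling stream relative to the black hole = 0.4330c.
Compose with the blob (u' = -0.638 in the infalling stream frame): u_1 = (-0.638 + 0.433) / (1 + (-0.638)·0.433) = -0.2050/0.7237 = -0.2832.
Compose with the flare (u' = 0.728 in the blob frame): u_2 = (0.728 + (-0.283)) / (1 + 0.728·(-0.283)) = 0.4448/0.7938 = 0.5603.

+0.560c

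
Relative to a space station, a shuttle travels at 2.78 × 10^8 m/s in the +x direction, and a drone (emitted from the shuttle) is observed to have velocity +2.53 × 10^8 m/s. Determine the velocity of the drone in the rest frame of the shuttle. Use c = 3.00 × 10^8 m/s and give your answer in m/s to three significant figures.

v = 0.927c, u = 0.843c.
Invert the composition law: u' = (u − v)/(1 − uv/c²).
u' = (0.843 − 0.927) / (1 − (0.843)(0.927)) = -0.0833/0.2185 = -0.3814.
u' = -0.3814 × 3.00 × 10^8 m/s.

-1.14 × 10^8 m/s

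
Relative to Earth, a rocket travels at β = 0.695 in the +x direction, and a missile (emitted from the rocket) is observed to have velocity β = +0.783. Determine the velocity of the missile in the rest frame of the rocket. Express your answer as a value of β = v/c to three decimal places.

β = +0.193

Invert the composition law: u' = (u − v)/(1 − uv/c²).
u' = (0.783 − 0.695) / (1 − (0.783)(0.695)) = 0.0880/0.4558 = 0.1931.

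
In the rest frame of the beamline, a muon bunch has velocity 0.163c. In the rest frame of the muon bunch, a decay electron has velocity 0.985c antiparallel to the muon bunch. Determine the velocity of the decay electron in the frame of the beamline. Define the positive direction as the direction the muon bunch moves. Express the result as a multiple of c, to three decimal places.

With v = 0.163 and u' = -0.985 (in units of c),
u = (u' + v)/(1 + u'v/c²):
u = (-0.985 + 0.163) / (1 + (-0.985)·0.163) = -0.8220/0.8394 = -0.9792

-0.979c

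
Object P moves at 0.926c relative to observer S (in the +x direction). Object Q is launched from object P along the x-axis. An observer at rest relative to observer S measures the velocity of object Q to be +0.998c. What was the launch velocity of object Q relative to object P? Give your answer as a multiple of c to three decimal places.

+0.949c

Invert the composition law: u' = (u − v)/(1 − uv/c²).
u' = (0.998 − 0.926) / (1 − (0.998)(0.926)) = 0.0720/0.0759 = 0.9492.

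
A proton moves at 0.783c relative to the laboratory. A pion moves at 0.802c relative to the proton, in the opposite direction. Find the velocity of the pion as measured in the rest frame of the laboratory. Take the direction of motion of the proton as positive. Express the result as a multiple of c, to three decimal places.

-0.051c

With v = 0.783 and u' = -0.802 (in units of c),
u = (u' + v)/(1 + u'v/c²):
u = (-0.802 + 0.783) / (1 + (-0.802)·0.783) = -0.0190/0.3720 = -0.0511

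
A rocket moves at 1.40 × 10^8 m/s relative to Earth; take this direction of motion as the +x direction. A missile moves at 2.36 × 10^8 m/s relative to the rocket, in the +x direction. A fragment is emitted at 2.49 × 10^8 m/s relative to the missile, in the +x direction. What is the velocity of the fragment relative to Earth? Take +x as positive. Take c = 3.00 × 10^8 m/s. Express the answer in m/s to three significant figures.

Apply u = (u' + v)/(1 + u'v/c²) successively, working outward toward Earth.
(Dividing each given speed by c = 3.00 × 10^8 m/s to work in units of c.)
Start: velocity of the rocket relative to Earth = 0.4667c.
Compose with the missile (u' = 0.787 in the rocket frame): u_1 = (0.787 + 0.467) / (1 + 0.787·0.467) = 1.2533/1.3671 = 0.9168.
Compose with the fragment (u' = 0.830 in the missile frame): u_2 = (0.830 + 0.917) / (1 + 0.830·0.917) = 1.7468/1.7609 = 0.9920.
So u = 0.9920 × 3.00 × 10^8 m/s.

2.98 × 10^8 m/s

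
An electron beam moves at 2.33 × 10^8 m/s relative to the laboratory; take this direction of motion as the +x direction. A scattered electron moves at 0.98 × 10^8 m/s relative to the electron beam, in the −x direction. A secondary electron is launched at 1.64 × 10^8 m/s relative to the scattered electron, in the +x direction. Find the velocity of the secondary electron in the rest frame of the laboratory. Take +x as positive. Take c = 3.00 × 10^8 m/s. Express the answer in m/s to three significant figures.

+2.59 × 10^8 m/s

Apply u = (u' + v)/(1 + u'v/c²) successively, working outward toward the laboratory.
(Dividing each given speed by c = 3.00 × 10^8 m/s to work in units of c.)
Start: velocity of the electron beam relative to the laboratory = 0.7767c.
Compose with the scattered electron (u' = -0.327 in the electron beam frame): u_1 = (-0.327 + 0.777) / (1 + (-0.327)·0.777) = 0.4500/0.7463 = 0.6030.
Compose with the secondary electron (u' = 0.547 in the scattered electron frame): u_2 = (0.547 + 0.603) / (1 + 0.547·0.603) = 1.1497/1.3296 = 0.8646.
So u = 0.8646 × 3.00 × 10^8 m/s.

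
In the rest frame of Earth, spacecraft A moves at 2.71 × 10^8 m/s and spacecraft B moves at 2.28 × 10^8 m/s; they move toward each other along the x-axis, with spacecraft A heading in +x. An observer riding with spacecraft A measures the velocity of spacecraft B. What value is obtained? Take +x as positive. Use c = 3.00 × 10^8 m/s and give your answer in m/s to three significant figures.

-2.96 × 10^8 m/s

β_A = 0.903, β_B = -0.760 (dividing each by c = 3.00 × 10^8 m/s).
Transform to A's frame with the inverse velocity-addition law: u' = (u − v)/(1 − uv/c²), taking u = β_B and v = β_A.
u' = (-0.760 − 0.903) / (1 − (0.903)(-0.760)) = -1.6633/1.6865 = -0.9862.
u' = -0.9862 × 3.00 × 10^8 m/s.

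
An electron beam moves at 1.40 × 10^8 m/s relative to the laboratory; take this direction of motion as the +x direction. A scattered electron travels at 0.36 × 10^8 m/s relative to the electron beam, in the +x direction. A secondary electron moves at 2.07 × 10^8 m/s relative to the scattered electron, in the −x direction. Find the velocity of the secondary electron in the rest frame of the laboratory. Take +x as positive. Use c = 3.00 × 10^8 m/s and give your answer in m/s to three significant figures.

Apply u = (u' + v)/(1 + u'v/c²) successively, working outward toward the laboratory.
(Dividing each given speed by c = 3.00 × 10^8 m/s to work in units of c.)
Start: velocity of the electron beam relative to the laboratory = 0.4667c.
Compose with the scattered electron (u' = 0.120 in the electron beam frame): u_1 = (0.120 + 0.467) / (1 + 0.120·0.467) = 0.5867/1.0560 = 0.5556.
Compose with the secondary electron (u' = -0.690 in the scattered electron frame): u_2 = (-0.690 + 0.556) / (1 + (-0.690)·0.556) = -0.1344/0.6167 = -0.2180.
So u = -0.2180 × 3.00 × 10^8 m/s.

-6.54 × 10^7 m/s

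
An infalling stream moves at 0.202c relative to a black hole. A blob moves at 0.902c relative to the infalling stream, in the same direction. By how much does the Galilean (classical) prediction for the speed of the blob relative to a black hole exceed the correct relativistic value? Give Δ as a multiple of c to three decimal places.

Galilean: u_cl = 0.902 + 0.202 = 1.1040.
Relativistic: u_rel = (0.902 + 0.202) / (1 + 0.902·0.202) = 1.1040/1.1822 = 0.9338.
Δ = 1.1040 − 0.9338 = 0.1702.
(The classical prediction exceeds c; the relativistic result does not.)

Δ = 0.170c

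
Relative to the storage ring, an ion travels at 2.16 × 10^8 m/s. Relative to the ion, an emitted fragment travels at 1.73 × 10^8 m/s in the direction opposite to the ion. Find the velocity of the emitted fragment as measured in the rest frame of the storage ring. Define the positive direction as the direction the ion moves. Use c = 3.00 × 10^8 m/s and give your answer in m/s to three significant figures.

In units of c (dividing by 3.00 × 10^8 m/s): v = 0.720, u' = -0.577.
u = (u' + v)/(1 + u'v/c²):
u = (-0.577 + 0.720) / (1 + (-0.577)·0.720) = 0.1433/0.5848 = 0.2451
Converting back: u = 0.2451 × 3.00 × 10^8 m/s.

+7.35 × 10^7 m/s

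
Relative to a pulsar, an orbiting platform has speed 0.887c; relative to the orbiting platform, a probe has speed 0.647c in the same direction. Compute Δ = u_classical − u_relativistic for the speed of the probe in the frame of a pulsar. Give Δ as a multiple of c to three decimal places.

Galilean: u_cl = 0.647 + 0.887 = 1.5340.
Relativistic: u_rel = (0.647 + 0.887) / (1 + 0.647·0.887) = 1.5340/1.5739 = 0.9747.
Δ = 1.5340 − 0.9747 = 0.5593.
(The classical prediction exceeds c; the relativistic result does not.)

Δ = 0.559c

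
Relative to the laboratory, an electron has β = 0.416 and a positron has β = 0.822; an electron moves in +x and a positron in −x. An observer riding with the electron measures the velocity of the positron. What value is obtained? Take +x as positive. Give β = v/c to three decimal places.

β_A = 0.416, β_B = -0.822.
Transform to A's frame with the inverse velocity-addition law: u' = (u − v)/(1 − uv/c²), taking u = β_B and v = β_A.
u' = (-0.822 − 0.416) / (1 − (0.416)(-0.822)) = -1.2380/1.3420 = -0.9225.

β = -0.923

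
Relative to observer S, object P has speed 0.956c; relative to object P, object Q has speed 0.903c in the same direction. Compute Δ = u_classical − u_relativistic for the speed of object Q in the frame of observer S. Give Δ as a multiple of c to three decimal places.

Galilean: u_cl = 0.903 + 0.956 = 1.8590.
Relativistic: u_rel = (0.903 + 0.956) / (1 + 0.903·0.956) = 1.8590/1.8633 = 0.9977.
Δ = 1.8590 − 0.9977 = 0.8613.
(The classical prediction exceeds c; the relativistic result does not.)

Δ = 0.861c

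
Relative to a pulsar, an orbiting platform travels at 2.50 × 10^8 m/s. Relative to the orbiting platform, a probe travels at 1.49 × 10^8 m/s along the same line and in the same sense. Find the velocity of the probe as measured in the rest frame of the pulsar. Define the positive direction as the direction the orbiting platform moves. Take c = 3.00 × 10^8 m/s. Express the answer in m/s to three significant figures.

In units of c (dividing by 3.00 × 10^8 m/s): v = 0.833, u' = 0.497.
u = (u' + v)/(1 + u'v/c²):
u = (0.497 + 0.833) / (1 + 0.497·0.833) = 1.3300/1.4139 = 0.9407
Converting back: u = 0.9407 × 3.00 × 10^8 m/s.

2.82 × 10^8 m/s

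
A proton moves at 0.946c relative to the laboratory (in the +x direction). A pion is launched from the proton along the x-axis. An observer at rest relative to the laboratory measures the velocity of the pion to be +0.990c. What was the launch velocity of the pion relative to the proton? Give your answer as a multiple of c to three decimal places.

+0.693c

Invert the composition law: u' = (u − v)/(1 − uv/c²).
u' = (0.990 − 0.946) / (1 − (0.990)(0.946)) = 0.0440/0.0635 = 0.6934.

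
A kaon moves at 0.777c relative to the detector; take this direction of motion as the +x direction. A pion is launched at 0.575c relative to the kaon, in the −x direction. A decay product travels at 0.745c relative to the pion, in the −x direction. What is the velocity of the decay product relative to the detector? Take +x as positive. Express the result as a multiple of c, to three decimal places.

Apply u = (u' + v)/(1 + u'v/c²) successively, working outward toward the detector.
Start: velocity of the kaon relative to the detector = 0.7770c.
Compose with the pion (u' = -0.575 in the kaon frame): u_1 = (-0.575 + 0.777) / (1 + (-0.575)·0.777) = 0.2020/0.5532 = 0.3651.
Compose with the decay product (u' = -0.745 in the pion frame): u_2 = (-0.745 + 0.365) / (1 + (-0.745)·0.365) = -0.3799/0.7280 = -0.5218.

-0.522c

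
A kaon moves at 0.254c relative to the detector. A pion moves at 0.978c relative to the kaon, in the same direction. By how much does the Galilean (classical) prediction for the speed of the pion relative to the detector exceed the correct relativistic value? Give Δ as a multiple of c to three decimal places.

Δ = 0.245c

Galilean: u_cl = 0.978 + 0.254 = 1.2320.
Relativistic: u_rel = (0.978 + 0.254) / (1 + 0.978·0.254) = 1.2320/1.2484 = 0.9869.
Δ = 1.2320 − 0.9869 = 0.2451.
(The classical prediction exceeds c; the relativistic result does not.)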